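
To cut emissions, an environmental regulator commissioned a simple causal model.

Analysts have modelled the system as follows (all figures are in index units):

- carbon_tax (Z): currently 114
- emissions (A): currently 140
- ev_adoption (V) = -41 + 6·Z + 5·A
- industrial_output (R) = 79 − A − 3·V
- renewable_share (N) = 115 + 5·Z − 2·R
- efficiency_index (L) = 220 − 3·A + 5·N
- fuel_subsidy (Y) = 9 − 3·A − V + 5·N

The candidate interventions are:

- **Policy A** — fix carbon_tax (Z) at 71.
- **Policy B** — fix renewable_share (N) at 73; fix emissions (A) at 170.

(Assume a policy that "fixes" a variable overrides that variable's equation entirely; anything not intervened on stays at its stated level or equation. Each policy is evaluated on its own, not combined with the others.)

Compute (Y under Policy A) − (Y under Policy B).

Policy A (Z := 71):
  Z = 71
  A = 140
  V = -41 + 6·71 + 5·140 = 1085
  R = 79 − 140 − 3·1085 = -3316
  N = 115 + 5·71 − 2·(-3316) = 7102
  Y = 9 − 3·140 − 1085 + 5·7102 = 34014
Policy B (N := 73, A := 170):
  Z = 114
  A = 170
  V = -41 + 6·114 + 5·170 = 1493
  R = 79 − 170 − 3·1493 = -4570
  N = 73
  Y = 9 − 3·170 − 1493 + 5·73 = -1629
Y: 34014 − (-1629) = 35643

35643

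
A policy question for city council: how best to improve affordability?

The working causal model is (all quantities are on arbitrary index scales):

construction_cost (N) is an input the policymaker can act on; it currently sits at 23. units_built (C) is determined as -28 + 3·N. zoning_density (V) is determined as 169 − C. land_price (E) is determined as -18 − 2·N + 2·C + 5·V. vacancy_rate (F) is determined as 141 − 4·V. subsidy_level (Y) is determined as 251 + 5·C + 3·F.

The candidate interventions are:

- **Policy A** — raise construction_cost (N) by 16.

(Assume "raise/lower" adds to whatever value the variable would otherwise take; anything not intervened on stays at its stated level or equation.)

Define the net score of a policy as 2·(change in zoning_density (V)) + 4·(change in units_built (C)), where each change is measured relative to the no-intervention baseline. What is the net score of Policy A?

96

Baseline:
  N = 23
  C = -28 + 3·23 = 41
  V = 169 − 41 = 128
Policy A (N + 16):
  N = 23 + 16 = 39
  C = -28 + 3·39 = 89
  V = 169 − 89 = 80
ΔV = 80 − 128 = -48; ΔC = 89 − 41 = 48
Score = 2·(-48) + 4·48 = 96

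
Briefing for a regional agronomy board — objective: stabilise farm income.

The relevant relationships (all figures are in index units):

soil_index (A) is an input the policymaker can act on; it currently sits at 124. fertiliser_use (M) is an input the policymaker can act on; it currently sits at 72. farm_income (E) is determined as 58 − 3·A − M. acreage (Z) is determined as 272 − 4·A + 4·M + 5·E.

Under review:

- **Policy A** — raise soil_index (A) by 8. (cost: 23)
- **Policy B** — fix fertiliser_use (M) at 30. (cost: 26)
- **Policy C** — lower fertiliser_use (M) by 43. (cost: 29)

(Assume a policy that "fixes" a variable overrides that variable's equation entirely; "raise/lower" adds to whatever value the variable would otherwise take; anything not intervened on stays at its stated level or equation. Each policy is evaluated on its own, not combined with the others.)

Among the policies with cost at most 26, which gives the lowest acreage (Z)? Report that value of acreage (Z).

-2018

Policy A (A + 8):
  A = 124 + 8 = 132
  M = 72
  E = 58 − 3·132 − 72 = -410
  Z = 272 − 4·132 + 4·72 + 5·(-410) = -2018
Policy B (M := 30):
  A = 124
  M = 30
  E = 58 − 3·124 − 30 = -344
  Z = 272 − 4·124 + 4·30 + 5·(-344) = -1824
Comparing — Policy A: Z=-2018, Policy B: Z=-1824. Lowest is -2018 (Policy A).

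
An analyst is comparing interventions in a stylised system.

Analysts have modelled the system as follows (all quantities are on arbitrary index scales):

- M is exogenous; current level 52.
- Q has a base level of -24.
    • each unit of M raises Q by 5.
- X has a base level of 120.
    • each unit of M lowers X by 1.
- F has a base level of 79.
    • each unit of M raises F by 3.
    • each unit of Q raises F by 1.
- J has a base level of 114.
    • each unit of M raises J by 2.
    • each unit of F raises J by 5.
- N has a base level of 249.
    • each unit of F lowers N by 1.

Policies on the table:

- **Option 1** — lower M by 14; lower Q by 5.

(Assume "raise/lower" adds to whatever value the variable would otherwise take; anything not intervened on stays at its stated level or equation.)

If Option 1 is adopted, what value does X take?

Option 1 (M − 14, Q − 5):
  M = 52 − 14 = 38
  X = 120 − 38 = 82

82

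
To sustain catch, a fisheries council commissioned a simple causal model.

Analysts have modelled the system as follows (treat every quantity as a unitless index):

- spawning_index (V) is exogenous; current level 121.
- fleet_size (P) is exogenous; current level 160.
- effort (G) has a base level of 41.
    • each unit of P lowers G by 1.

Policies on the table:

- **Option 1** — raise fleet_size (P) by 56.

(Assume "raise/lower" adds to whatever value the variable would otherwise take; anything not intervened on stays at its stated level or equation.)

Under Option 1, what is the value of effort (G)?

Option 1 (P + 56):
  P = 160 + 56 = 216
  G = 41 − 216 = -175

-175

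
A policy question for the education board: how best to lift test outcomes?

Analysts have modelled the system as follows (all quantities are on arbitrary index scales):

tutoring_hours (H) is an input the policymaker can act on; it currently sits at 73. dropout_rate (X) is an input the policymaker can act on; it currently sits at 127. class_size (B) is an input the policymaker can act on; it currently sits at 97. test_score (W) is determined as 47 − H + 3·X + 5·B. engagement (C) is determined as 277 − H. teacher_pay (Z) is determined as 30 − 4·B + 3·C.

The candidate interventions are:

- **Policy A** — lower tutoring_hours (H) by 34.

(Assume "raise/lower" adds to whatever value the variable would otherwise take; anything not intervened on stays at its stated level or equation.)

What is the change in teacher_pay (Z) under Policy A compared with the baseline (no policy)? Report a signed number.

102

Baseline:
  H = 73
  B = 97
  C = 277 − 73 = 204
  Z = 30 − 4·97 + 3·204 = 254
Policy A (H − 34):
  H = 73 − 34 = 39
  B = 97
  C = 277 − 39 = 238
  Z = 30 − 4·97 + 3·238 = 356
Change in Z: 356 − 254 = 102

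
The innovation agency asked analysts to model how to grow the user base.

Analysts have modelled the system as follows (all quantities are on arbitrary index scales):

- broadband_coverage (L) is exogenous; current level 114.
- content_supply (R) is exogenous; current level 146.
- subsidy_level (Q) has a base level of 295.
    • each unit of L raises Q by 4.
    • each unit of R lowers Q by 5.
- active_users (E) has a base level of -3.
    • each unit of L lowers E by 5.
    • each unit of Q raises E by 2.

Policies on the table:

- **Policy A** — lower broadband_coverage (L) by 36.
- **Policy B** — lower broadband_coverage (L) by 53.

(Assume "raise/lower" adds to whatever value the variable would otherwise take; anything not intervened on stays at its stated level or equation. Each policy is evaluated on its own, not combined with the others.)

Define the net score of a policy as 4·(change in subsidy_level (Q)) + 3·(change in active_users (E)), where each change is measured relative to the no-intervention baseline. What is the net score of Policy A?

-900

Baseline:
  L = 114
  R = 146
  Q = 295 + 4·114 − 5·146 = 21
  E = -3 − 5·114 + 2·21 = -531
Policy A (L − 36):
  L = 114 − 36 = 78
  R = 146
  Q = 295 + 4·78 − 5·146 = -123
  E = -3 − 5·78 + 2·(-123) = -639
ΔQ = -123 − 21 = -144; ΔE = -639 − (-531) = -108
Score = 4·(-144) + 3·(-108) = -900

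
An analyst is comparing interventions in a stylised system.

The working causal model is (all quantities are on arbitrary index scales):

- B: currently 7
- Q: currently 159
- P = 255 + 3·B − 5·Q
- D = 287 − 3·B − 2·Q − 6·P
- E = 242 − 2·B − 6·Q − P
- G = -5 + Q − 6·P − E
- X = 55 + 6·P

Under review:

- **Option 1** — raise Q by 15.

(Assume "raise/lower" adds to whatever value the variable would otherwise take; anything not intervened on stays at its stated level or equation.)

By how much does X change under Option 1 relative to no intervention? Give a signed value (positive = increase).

Baseline:
  B = 7
  Q = 159
  P = 255 + 3·7 − 5·159 = -519
  X = 55 + 6·(-519) = -3059
Option 1 (Q + 15):
  B = 7
  Q = 159 + 15 = 174
  P = 255 + 3·7 − 5·174 = -594
  X = 55 + 6·(-594) = -3509
Change in X: -3509 − (-3059) = -450

-450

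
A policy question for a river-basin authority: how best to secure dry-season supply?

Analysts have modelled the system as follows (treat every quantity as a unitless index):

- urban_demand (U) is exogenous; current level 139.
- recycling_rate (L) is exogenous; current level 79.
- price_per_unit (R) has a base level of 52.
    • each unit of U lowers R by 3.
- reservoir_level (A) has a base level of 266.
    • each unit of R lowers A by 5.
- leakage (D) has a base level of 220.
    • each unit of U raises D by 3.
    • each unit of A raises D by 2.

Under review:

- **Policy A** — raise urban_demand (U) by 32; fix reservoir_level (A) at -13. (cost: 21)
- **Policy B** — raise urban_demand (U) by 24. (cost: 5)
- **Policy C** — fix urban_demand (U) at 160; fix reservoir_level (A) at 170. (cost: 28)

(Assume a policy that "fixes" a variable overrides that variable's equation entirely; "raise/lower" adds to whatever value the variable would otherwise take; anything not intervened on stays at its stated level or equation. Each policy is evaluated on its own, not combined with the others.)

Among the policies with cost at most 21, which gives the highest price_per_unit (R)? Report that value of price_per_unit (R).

-437

Policy A (U + 32, A := -13):
  U = 139 + 32 = 171
  R = 52 − 3·171 = -461
Policy B (U + 24):
  U = 139 + 24 = 163
  R = 52 − 3·163 = -437
Comparing — Policy A: R=-461, Policy B: R=-437. Highest is -437 (Policy B).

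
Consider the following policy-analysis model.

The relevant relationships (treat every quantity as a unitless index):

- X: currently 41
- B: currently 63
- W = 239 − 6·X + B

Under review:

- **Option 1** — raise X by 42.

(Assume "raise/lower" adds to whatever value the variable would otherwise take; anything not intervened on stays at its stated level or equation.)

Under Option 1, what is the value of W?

Option 1 (X + 42):
  X = 41 + 42 = 83
  B = 63
  W = 239 − 6·83 + 63 = -196

-196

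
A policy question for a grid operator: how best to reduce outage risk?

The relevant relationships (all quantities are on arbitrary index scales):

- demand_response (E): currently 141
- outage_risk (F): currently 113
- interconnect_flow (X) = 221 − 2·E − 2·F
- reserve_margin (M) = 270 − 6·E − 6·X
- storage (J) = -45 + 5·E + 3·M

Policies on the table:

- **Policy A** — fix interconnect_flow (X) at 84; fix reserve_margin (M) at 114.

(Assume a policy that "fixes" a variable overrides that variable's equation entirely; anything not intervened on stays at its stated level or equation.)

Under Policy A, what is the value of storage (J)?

Policy A (X := 84, M := 114):
  E = 141
  F = 113
  X = 84
  M = 114
  J = -45 + 5·141 + 3·114 = 1002

1002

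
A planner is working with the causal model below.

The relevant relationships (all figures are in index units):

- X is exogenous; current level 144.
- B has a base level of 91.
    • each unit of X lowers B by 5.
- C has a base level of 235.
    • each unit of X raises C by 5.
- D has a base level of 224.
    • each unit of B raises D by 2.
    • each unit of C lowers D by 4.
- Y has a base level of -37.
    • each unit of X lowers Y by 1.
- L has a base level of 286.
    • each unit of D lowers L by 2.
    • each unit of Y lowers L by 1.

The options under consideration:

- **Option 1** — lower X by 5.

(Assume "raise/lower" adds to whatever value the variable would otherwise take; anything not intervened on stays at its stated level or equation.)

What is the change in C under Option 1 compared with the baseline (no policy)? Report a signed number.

Baseline:
  X = 144
  C = 235 + 5·144 = 955
Option 1 (X − 5):
  X = 144 − 5 = 139
  C = 235 + 5·139 = 930
Change in C: 930 − 955 = -25

-25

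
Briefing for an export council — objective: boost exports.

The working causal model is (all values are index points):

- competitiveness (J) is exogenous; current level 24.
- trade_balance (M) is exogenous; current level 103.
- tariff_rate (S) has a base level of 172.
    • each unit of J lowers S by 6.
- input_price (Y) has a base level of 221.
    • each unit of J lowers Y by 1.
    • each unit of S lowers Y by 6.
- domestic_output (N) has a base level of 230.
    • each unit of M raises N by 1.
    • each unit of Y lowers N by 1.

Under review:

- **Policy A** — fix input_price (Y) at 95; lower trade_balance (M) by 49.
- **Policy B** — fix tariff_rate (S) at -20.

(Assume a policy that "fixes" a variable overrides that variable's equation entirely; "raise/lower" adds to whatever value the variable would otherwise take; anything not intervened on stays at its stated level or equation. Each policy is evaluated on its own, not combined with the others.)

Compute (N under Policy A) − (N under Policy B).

173

Policy A (Y := 95, M − 49):
  J = 24
  M = 103 − 49 = 54
  S = 172 − 6·24 = 28
  Y = 95
  N = 230 + 54 − 95 = 189
Policy B (S := -20):
  J = 24
  M = 103
  S = -20
  Y = 221 − 24 − 6·(-20) = 317
  N = 230 + 103 − 317 = 16
N: 189 − 16 = 173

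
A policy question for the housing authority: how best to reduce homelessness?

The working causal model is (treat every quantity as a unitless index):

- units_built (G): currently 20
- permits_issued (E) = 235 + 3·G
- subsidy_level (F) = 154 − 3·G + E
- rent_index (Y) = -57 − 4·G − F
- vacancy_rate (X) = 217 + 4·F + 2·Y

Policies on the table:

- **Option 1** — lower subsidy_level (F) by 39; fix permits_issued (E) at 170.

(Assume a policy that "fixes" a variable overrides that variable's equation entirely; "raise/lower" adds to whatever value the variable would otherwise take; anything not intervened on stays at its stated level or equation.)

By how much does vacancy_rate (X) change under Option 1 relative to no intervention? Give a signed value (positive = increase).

Baseline:
  G = 20
  E = 235 + 3·20 = 295
  F = 154 − 3·20 + 295 = 389
  Y = -57 − 4·20 − 389 = -526
  X = 217 + 4·389 + 2·(-526) = 721
Option 1 (F − 39, E := 170):
  G = 20
  E = 170
  F = 154 − 3·20 + 170 (−39 from intervention) = 225
  Y = -57 − 4·20 − 225 = -362
  X = 217 + 4·225 + 2·(-362) = 393
Change in X: 393 − 721 = -328

-328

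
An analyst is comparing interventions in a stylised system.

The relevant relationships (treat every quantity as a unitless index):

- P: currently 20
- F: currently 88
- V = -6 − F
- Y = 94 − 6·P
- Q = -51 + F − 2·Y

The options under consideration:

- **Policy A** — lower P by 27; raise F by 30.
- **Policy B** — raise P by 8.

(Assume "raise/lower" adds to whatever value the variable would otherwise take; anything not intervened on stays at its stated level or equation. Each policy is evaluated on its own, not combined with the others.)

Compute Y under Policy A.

Policy A (P − 27, F + 30):
  P = 20 − 27 = -7
  Y = 94 − 6·(-7) = 136

136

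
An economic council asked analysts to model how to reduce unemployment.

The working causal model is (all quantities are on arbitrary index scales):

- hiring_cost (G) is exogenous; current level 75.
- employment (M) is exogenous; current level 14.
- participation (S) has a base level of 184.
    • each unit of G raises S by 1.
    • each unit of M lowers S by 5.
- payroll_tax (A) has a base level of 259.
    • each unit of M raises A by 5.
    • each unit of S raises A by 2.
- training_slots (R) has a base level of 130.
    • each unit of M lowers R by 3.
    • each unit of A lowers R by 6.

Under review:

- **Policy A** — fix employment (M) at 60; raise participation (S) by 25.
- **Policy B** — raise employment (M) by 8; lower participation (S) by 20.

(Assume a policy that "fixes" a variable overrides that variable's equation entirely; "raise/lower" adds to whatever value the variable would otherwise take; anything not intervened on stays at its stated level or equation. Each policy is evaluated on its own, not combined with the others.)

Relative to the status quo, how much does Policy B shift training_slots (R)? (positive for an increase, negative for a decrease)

Baseline:
  G = 75
  M = 14
  S = 184 + 75 − 5·14 = 189
  A = 259 + 5·14 + 2·189 = 707
  R = 130 − 3·14 − 6·707 = -4154
Policy B (M + 8, S − 20):
  G = 75
  M = 14 + 8 = 22
  S = 184 + 75 − 5·22 (−20 from intervention) = 129
  A = 259 + 5·22 + 2·129 = 627
  R = 130 − 3·22 − 6·627 = -3698
Change in R: -3698 − (-4154) = 456

456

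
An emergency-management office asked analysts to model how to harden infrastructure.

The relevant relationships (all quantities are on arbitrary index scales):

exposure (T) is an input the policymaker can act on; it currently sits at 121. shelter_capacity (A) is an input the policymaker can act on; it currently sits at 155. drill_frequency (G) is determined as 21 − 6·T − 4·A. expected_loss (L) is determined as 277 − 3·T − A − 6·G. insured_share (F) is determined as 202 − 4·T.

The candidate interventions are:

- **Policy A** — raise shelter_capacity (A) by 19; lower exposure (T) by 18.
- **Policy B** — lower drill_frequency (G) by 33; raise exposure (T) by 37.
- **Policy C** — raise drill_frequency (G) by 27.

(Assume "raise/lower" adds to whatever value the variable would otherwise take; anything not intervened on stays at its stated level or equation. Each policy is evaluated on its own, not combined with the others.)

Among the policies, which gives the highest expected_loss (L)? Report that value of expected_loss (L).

Policy A (A + 19, T − 18):
  T = 121 − 18 = 103
  A = 155 + 19 = 174
  G = 21 − 6·103 − 4·174 = -1293
  L = 277 − 3·103 − 174 − 6·(-1293) = 7552
Policy B (G − 33, T + 37):
  T = 121 + 37 = 158
  A = 155
  G = 21 − 6·158 − 4·155 (−33 from intervention) = -1580
  L = 277 − 3·158 − 155 − 6·(-1580) = 9128
Policy C (G + 27):
  T = 121
  A = 155
  G = 21 − 6·121 − 4·155 (+27 from intervention) = -1298
  L = 277 − 3·121 − 155 − 6·(-1298) = 7547
Comparing — Policy A: L=7552, Policy B: L=9128, Policy C: L=7547. Highest is 9128 (Policy B).

9128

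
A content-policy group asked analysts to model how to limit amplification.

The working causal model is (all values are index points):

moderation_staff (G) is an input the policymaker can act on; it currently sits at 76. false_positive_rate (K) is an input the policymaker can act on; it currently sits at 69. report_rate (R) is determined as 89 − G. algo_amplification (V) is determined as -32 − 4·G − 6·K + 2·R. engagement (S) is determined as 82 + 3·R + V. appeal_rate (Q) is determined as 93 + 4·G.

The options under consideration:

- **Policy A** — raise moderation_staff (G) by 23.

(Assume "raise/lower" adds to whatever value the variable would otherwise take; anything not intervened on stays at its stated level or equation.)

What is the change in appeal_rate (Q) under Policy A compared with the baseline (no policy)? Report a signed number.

92

Baseline:
  G = 76
  Q = 93 + 4·76 = 397
Policy A (G + 23):
  G = 76 + 23 = 99
  Q = 93 + 4·99 = 489
Change in Q: 489 − 397 = 92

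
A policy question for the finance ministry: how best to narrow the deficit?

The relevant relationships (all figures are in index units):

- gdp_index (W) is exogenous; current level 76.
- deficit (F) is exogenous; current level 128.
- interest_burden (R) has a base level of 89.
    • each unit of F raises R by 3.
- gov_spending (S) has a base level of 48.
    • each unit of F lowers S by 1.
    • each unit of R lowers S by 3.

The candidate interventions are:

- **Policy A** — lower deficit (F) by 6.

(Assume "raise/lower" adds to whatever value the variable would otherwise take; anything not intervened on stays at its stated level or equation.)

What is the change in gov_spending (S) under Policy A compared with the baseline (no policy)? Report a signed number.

Baseline:
  F = 128
  R = 89 + 3·128 = 473
  S = 48 − 128 − 3·473 = -1499
Policy A (F − 6):
  F = 128 − 6 = 122
  R = 89 + 3·122 = 455
  S = 48 − 122 − 3·455 = -1439
Change in S: -1439 − (-1499) = 60

60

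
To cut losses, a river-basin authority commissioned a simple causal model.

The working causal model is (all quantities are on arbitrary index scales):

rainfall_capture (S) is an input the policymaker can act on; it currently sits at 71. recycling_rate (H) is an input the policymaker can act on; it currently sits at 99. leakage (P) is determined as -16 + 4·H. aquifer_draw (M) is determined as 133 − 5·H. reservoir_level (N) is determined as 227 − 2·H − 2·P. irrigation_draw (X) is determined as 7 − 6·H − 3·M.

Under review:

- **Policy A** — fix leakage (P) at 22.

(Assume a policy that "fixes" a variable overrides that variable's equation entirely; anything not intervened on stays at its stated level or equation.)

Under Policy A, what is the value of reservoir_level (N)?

Policy A (P := 22):
  H = 99
  P = 22
  N = 227 − 2·99 − 2·22 = -15

-15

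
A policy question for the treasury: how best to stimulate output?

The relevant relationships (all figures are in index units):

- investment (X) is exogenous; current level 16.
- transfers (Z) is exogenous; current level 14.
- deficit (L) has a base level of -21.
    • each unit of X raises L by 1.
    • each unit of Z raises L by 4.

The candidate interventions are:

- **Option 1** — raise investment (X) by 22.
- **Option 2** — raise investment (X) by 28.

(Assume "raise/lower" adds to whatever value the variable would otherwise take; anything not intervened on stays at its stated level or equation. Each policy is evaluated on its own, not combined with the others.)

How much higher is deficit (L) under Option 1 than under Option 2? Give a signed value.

-6

Option 1 (X + 22):
  X = 16 + 22 = 38
  Z = 14
  L = -21 + 38 + 4·14 = 73
Option 2 (X + 28):
  X = 16 + 28 = 44
  Z = 14
  L = -21 + 44 + 4·14 = 79
L: 73 − 79 = -6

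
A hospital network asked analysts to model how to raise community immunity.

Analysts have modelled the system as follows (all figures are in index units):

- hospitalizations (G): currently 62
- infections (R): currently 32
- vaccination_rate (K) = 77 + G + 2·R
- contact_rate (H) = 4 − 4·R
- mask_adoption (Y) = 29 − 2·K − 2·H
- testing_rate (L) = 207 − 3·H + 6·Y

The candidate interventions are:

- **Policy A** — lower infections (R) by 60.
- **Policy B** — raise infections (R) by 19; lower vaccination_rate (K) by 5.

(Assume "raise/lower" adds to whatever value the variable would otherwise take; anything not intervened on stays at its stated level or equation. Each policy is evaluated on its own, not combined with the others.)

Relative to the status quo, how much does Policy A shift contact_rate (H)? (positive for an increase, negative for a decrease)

Baseline:
  R = 32
  H = 4 − 4·32 = -124
Policy A (R − 60):
  R = 32 − 60 = -28
  H = 4 − 4·(-28) = 116
Change in H: 116 − (-124) = 240

240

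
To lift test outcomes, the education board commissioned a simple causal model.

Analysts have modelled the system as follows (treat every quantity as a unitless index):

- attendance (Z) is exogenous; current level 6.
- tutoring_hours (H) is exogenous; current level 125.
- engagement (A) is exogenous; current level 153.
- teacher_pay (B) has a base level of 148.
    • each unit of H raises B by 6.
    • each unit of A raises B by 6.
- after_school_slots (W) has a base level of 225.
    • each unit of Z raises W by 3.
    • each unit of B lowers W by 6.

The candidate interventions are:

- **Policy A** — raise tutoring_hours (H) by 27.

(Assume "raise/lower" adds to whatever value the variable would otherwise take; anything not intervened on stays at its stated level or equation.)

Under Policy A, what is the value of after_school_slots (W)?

-11625

Policy A (H + 27):
  Z = 6
  H = 125 + 27 = 152
  A = 153
  B = 148 + 6·152 + 6·153 = 1978
  W = 225 + 3·6 − 6·1978 = -11625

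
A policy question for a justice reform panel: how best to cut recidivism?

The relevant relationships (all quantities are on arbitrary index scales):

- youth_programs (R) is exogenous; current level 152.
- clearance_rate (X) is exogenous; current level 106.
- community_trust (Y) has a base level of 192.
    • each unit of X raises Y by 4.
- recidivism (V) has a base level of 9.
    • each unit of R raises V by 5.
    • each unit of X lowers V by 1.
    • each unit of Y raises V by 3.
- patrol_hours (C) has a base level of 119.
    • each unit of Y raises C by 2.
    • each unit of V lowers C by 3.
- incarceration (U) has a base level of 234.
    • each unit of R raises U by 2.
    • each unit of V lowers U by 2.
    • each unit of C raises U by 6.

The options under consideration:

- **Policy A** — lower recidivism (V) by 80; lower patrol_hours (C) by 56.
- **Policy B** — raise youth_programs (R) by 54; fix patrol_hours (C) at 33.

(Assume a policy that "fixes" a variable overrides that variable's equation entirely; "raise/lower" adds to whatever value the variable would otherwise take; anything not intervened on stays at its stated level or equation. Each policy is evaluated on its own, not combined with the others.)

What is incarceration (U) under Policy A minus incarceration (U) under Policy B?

Policy A (V − 80, C − 56):
  R = 152
  X = 106
  Y = 192 + 4·106 = 616
  V = 9 + 5·152 − 106 + 3·616 (−80 from intervention) = 2431
  C = 119 + 2·616 − 3·2431 (−56 from intervention) = -5998
  U = 234 + 2·152 − 2·2431 + 6·(-5998) = -40312
Policy B (R + 54, C := 33):
  R = 152 + 54 = 206
  X = 106
  Y = 192 + 4·106 = 616
  V = 9 + 5·206 − 106 + 3·616 = 2781
  C = 33
  U = 234 + 2·206 − 2·2781 + 6·33 = -4718
U: -40312 − (-4718) = -35594

-35594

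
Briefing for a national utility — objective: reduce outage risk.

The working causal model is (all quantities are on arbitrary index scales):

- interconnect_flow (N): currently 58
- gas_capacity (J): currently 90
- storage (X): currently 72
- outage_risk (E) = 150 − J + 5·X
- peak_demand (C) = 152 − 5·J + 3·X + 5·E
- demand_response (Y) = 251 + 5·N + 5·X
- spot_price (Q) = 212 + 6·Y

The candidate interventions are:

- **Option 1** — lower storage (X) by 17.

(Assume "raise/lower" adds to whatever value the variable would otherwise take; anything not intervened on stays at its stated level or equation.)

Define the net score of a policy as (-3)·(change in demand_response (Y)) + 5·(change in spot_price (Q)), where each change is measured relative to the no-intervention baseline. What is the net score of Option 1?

Baseline:
  N = 58
  X = 72
  Y = 251 + 5·58 + 5·72 = 901
  Q = 212 + 6·901 = 5618
Option 1 (X − 17):
  N = 58
  X = 72 − 17 = 55
  Y = 251 + 5·58 + 5·55 = 816
  Q = 212 + 6·816 = 5108
ΔY = 816 − 901 = -85; ΔQ = 5108 − 5618 = -510
Score = (-3)·(-85) + 5·(-510) = -2295

-2295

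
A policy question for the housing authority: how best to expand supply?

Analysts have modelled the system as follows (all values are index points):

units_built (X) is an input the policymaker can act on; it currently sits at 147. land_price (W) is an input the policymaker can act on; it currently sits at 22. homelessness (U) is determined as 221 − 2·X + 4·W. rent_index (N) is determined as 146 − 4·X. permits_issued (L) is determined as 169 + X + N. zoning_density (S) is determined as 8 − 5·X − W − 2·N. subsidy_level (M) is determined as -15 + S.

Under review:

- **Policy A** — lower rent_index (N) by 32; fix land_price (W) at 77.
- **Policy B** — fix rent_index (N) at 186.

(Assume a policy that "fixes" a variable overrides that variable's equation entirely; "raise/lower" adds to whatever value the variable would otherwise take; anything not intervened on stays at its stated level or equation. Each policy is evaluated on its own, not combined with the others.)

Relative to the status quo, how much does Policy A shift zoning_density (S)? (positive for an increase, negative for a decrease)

9

Baseline:
  X = 147
  W = 22
  N = 146 − 4·147 = -442
  S = 8 − 5·147 − 22 − 2·(-442) = 135
Policy A (N − 32, W := 77):
  X = 147
  W = 77
  N = 146 − 4·147 (−32 from intervention) = -474
  S = 8 − 5·147 − 77 − 2·(-474) = 144
Change in S: 144 − 135 = 9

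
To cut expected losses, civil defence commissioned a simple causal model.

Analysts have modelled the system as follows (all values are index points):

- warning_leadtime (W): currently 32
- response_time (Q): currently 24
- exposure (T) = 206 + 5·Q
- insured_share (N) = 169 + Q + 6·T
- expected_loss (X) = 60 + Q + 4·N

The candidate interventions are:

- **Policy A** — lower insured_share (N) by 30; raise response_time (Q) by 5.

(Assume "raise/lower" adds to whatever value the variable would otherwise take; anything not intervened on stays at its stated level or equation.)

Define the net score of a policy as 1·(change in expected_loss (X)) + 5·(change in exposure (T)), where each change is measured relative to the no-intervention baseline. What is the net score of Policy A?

630

Baseline:
  Q = 24
  T = 206 + 5·24 = 326
  N = 169 + 24 + 6·326 = 2149
  X = 60 + 24 + 4·2149 = 8680
Policy A (N − 30, Q + 5):
  Q = 24 + 5 = 29
  T = 206 + 5·29 = 351
  N = 169 + 29 + 6·351 (−30 from intervention) = 2274
  X = 60 + 29 + 4·2274 = 9185
ΔX = 9185 − 8680 = 505; ΔT = 351 − 326 = 25
Score = 1·505 + 5·25 = 630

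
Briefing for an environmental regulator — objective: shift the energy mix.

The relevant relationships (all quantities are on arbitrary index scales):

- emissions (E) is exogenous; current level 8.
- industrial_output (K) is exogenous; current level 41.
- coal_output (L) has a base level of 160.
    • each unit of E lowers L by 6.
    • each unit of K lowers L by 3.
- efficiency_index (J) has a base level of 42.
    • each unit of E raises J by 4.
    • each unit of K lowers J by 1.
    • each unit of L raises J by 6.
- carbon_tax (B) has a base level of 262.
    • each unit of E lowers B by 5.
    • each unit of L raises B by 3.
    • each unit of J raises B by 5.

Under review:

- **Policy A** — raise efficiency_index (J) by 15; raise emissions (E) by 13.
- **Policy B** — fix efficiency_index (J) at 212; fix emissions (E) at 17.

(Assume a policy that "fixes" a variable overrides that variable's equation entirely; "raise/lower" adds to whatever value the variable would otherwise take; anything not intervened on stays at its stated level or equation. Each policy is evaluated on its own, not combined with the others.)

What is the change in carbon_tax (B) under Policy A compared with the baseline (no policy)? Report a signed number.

-2304

Baseline:
  E = 8
  K = 41
  L = 160 − 6·8 − 3·41 = -11
  J = 42 + 4·8 − 41 + 6·(-11) = -33
  B = 262 − 5·8 + 3·(-11) + 5·(-33) = 24
Policy A (J + 15, E + 13):
  E = 8 + 13 = 21
  K = 41
  L = 160 − 6·21 − 3·41 = -89
  J = 42 + 4·21 − 41 + 6·(-89) (+15 from intervention) = -434
  B = 262 − 5·21 + 3·(-89) + 5·(-434) = -2280
Change in B: -2280 − 24 = -2304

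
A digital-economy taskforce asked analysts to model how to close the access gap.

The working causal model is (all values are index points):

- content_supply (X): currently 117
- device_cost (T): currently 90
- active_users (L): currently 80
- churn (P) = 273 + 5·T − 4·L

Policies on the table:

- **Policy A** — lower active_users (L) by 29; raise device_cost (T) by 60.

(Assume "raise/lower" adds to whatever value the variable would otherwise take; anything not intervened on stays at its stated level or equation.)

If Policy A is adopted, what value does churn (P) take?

Policy A (L − 29, T + 60):
  T = 90 + 60 = 150
  L = 80 − 29 = 51
  P = 273 + 5·150 − 4·51 = 819

819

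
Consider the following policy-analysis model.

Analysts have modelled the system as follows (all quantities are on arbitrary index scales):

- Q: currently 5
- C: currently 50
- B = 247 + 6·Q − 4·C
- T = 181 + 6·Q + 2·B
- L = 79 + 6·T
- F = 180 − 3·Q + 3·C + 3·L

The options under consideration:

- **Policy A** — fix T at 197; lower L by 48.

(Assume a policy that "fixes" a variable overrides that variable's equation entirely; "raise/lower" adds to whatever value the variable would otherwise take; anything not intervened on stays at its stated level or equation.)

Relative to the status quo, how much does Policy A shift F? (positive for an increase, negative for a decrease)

-3168

Baseline:
  Q = 5
  C = 50
  B = 247 + 6·5 − 4·50 = 77
  T = 181 + 6·5 + 2·77 = 365
  L = 79 + 6·365 = 2269
  F = 180 − 3·5 + 3·50 + 3·2269 = 7122
Policy A (T := 197, L − 48):
  Q = 5
  C = 50
  B = 247 + 6·5 − 4·50 = 77
  T = 197
  L = 79 + 6·197 (−48 from intervention) = 1213
  F = 180 − 3·5 + 3·50 + 3·1213 = 3954
Change in F: 3954 − 7122 = -3168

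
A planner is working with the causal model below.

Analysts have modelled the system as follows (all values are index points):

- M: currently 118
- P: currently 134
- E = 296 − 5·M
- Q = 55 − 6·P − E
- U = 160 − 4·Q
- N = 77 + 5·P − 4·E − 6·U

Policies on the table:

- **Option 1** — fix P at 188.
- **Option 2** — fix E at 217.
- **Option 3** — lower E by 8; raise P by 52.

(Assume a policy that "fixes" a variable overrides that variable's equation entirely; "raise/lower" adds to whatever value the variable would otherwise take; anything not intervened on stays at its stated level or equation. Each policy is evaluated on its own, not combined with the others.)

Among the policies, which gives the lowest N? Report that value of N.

Option 1 (P := 188):
  M = 118
  P = 188
  E = 296 − 5·118 = -294
  Q = 55 − 6·188 − (-294) = -779
  U = 160 − 4·(-779) = 3276
  N = 77 + 5·188 − 4·(-294) − 6·3276 = -17463
Option 2 (E := 217):
  M = 118
  P = 134
  E = 217
  Q = 55 − 6·134 − 217 = -966
  U = 160 − 4·(-966) = 4024
  N = 77 + 5·134 − 4·217 − 6·4024 = -24265
Option 3 (E − 8, P + 52):
  M = 118
  P = 134 + 52 = 186
  E = 296 − 5·118 (−8 from intervention) = -302
  Q = 55 − 6·186 − (-302) = -759
  U = 160 − 4·(-759) = 3196
  N = 77 + 5·186 − 4·(-302) − 6·3196 = -16961
Comparing — Option 1: N=-17463, Option 2: N=-24265, Option 3: N=-16961. Lowest is -24265 (Option 2).

-24265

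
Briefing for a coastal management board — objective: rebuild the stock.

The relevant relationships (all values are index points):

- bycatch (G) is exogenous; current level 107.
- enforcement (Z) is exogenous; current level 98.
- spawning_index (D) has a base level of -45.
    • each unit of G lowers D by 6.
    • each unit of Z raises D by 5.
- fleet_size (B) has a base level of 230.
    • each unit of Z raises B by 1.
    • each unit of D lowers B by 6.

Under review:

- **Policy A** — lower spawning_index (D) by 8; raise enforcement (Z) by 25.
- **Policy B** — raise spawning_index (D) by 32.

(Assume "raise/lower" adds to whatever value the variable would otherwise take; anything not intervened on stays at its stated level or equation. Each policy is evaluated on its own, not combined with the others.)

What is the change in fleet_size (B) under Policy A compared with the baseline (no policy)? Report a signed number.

Baseline:
  G = 107
  Z = 98
  D = -45 − 6·107 + 5·98 = -197
  B = 230 + 98 − 6·(-197) = 1510
Policy A (D − 8, Z + 25):
  G = 107
  Z = 98 + 25 = 123
  D = -45 − 6·107 + 5·123 (−8 from intervention) = -80
  B = 230 + 123 − 6·(-80) = 833
Change in B: 833 − 1510 = -677

-677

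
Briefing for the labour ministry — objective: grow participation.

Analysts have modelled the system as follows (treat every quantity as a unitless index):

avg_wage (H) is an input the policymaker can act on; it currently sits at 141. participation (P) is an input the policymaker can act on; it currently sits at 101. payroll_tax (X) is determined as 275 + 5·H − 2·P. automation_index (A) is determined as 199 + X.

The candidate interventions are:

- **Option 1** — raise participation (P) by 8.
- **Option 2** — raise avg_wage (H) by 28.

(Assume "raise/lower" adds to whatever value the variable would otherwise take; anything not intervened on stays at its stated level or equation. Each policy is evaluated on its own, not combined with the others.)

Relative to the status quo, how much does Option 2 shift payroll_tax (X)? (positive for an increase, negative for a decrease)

140

Baseline:
  H = 141
  P = 101
  X = 275 + 5·141 − 2·101 = 778
Option 2 (H + 28):
  H = 141 + 28 = 169
  P = 101
  X = 275 + 5·169 − 2·101 = 918
Change in X: 918 − 778 = 140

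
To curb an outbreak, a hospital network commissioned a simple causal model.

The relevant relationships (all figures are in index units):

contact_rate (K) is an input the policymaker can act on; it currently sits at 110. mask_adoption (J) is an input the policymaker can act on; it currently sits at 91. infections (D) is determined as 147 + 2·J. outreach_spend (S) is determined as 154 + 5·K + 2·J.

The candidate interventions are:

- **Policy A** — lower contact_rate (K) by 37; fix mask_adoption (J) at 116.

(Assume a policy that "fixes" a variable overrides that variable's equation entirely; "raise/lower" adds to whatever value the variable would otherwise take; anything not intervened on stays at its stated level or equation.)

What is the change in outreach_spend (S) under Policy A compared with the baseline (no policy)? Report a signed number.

Baseline:
  K = 110
  J = 91
  S = 154 + 5·110 + 2·91 = 886
Policy A (K − 37, J := 116):
  K = 110 − 37 = 73
  J = 116
  S = 154 + 5·73 + 2·116 = 751
Change in S: 751 − 886 = -135

-135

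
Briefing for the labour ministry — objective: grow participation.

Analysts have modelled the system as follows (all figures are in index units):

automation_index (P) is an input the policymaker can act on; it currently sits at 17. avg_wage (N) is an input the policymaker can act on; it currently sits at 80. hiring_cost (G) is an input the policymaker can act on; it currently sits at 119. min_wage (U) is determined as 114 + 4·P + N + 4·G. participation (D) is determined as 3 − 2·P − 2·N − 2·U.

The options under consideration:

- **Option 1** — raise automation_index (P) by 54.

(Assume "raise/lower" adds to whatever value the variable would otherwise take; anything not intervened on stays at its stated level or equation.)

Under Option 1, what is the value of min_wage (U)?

Option 1 (P + 54):
  P = 17 + 54 = 71
  N = 80
  G = 119
  U = 114 + 4·71 + 80 + 4·119 = 954

954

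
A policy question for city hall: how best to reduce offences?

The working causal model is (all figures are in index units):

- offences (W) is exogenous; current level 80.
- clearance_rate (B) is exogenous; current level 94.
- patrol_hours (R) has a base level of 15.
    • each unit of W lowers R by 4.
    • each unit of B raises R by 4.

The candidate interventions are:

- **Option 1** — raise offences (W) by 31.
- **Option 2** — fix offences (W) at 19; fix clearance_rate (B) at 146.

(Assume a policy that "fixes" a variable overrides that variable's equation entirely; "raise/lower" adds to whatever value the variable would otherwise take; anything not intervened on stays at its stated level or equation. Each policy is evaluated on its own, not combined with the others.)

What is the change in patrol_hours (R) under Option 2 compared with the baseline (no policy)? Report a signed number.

452

Baseline:
  W = 80
  B = 94
  R = 15 − 4·80 + 4·94 = 71
Option 2 (W := 19, B := 146):
  W = 19
  B = 146
  R = 15 − 4·19 + 4·146 = 523
Change in R: 523 − 71 = 452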